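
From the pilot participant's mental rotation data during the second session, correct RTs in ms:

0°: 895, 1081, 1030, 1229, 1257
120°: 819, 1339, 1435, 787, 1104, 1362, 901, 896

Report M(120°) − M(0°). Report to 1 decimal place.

M(0°) = 5492/5 = 1098.400
M(120°) = 8643/8 = 1080.375
Difference = 1080.375 − 1098.400 = -18.025 ms

-18.0 ms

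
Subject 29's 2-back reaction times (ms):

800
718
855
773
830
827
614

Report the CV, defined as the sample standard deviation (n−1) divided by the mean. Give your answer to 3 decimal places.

n = 7, Σ = 5417, M = 773.8571
Σ(x−M)² = 41918.857; s = √(41918.857/6) = 83.5851
CV = 83.5851 / 773.8571 = 0.10801

0.108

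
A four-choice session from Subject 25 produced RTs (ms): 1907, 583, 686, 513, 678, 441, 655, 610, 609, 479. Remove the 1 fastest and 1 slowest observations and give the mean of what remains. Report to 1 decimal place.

601.6 ms

Sorted: 441, 479, 513, 583, 609, 610, 655, 678, 686, 1907
Drop lowest 1 (441) and highest 1 (1907)
Remaining (n=8): Σ = 4813, mean = 4813/8 = 601.625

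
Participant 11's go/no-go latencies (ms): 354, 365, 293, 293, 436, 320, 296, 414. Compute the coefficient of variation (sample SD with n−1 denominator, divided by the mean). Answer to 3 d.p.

n = 8, Σ = 2771, M = 346.3750
Σ(x−M)² = 21941.875; s = √(21941.875/7) = 55.9871
CV = 55.9871 / 346.3750 = 0.16164

0.162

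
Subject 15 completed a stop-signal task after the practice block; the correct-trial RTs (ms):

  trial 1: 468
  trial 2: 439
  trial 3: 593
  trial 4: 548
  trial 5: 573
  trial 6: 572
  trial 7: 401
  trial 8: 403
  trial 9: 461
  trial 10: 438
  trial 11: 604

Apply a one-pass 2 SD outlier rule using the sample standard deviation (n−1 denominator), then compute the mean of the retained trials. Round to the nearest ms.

500 ms

n = 11, ΣRT = 5500, M = 500.000
Σ(x−M)² = 61602.00; s = √(61602.00/10) = 78.487
Cutoffs: 500.000 ± 2·78.487 → [343.0, 657.0]
No RTs fall outside the cutoffs; all 11 retained. Mean = 5500/11 = 500.000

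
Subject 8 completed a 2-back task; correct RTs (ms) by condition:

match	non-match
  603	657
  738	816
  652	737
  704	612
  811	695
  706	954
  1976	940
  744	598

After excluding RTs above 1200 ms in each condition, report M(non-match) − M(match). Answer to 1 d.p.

match: exclude 1976
M(match) = 4958/7 = 708.286
M(non-match) = 6009/8 = 751.125
Difference = 751.125 − 708.286 = 42.839 ms

42.8 ms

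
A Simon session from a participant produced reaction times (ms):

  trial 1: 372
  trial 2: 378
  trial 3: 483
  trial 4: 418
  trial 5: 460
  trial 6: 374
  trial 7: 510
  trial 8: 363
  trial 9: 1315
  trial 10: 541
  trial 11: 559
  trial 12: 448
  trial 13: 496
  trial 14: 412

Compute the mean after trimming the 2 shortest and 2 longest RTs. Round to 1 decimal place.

Sorted: 363, 372, 374, 378, 412, 418, 448, 460, 483, 496, 510, 541, 559, 1315
Drop lowest 2 (363, 372) and highest 2 (559, 1315)
Remaining (n=10): Σ = 4520, mean = 4520/10 = 452.000

452.0 ms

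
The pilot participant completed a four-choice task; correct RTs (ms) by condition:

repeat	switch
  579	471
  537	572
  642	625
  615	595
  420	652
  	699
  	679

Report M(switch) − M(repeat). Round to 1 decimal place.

M(repeat) = 2793/5 = 558.600
M(switch) = 4293/7 = 613.286
Difference = 613.286 − 558.600 = 54.686 ms

54.7 ms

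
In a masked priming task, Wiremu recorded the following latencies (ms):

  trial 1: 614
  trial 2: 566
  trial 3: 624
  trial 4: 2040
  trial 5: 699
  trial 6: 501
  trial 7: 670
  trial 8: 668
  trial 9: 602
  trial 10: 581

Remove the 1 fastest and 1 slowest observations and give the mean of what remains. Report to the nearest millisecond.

628 ms

Sorted: 501, 566, 581, 602, 614, 624, 668, 670, 699, 2040
Drop lowest 1 (501) and highest 1 (2040)
Remaining (n=8): Σ = 5024, mean = 5024/8 = 628.000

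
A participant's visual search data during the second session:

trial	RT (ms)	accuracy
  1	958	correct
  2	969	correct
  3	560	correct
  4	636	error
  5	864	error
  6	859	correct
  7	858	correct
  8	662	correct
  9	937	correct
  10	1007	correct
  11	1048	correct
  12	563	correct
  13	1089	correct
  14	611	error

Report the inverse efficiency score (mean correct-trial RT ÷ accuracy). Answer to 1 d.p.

Correct trials (n=11): 958, 969, 560, 859, 858, 662, 937, 1007, 1048, 563, 1089
Mean correct RT = 9510/11 = 864.5455 ms
Proportion correct = 11/14
IES = 864.5455 / (11/14) = 1100.331 ms

1100.3 ms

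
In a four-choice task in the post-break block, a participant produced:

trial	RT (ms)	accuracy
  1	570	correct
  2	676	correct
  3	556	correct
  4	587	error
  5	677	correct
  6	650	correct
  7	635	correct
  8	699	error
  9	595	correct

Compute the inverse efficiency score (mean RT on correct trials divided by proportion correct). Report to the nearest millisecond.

801 ms

Correct trials (n=7): 570, 676, 556, 677, 650, 635, 595
Mean correct RT = 4359/7 = 622.7143 ms
Proportion correct = 7/9
IES = 622.7143 / (7/9) = 800.633 ms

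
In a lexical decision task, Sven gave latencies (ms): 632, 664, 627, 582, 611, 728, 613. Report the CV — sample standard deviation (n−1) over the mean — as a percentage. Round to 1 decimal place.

n = 7, Σ = 4457, M = 636.7143
Σ(x−M)² = 13411.429; s = √(13411.429/6) = 47.2783
CV = 47.2783 / 636.7143 = 0.07425 = 7.425%

7.4%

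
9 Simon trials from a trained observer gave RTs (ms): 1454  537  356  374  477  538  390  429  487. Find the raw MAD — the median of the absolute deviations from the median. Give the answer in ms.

61 ms

Sorted: 356, 374, 390, 429, 477, 487, 537, 538, 1454 → median = 477
|x − 477|: 977, 60, 121, 103, 0, 61, 87, 48, 10
Sorted deviations: 0, 10, 48, 60, 61, 87, 103, 121, 977 → MAD = 61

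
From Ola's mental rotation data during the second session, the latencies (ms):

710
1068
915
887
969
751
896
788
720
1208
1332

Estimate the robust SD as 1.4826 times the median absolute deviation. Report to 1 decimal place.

Sorted: 710, 720, 751, 788, 887, 896, 915, 969, 1068, 1208, 1332 → median = 896
|x − 896| sorted: 0, 9, 19, 73, 108, 145, 172, 176, 186, 312, 436 → MAD = 145
Robust SD ≈ 1.4826 × 145 = 214.977

215.0 ms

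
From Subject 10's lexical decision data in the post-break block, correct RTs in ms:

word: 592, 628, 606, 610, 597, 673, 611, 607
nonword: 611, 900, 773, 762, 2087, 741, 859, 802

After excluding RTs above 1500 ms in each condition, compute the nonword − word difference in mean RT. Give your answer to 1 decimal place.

nonword: exclude 2087
M(word) = 4924/8 = 615.500
M(nonword) = 5448/7 = 778.286
Difference = 778.286 − 615.500 = 162.786 ms

162.8 ms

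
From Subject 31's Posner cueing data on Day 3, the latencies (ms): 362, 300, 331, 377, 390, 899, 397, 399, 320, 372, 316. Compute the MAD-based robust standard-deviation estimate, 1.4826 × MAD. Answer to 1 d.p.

40.0 ms

Sorted: 300, 316, 320, 331, 362, 372, 377, 390, 397, 399, 899 → median = 372
|x − 372| sorted: 0, 5, 10, 18, 25, 27, 41, 52, 56, 72, 527 → MAD = 27
Robust SD ≈ 1.4826 × 27 = 40.030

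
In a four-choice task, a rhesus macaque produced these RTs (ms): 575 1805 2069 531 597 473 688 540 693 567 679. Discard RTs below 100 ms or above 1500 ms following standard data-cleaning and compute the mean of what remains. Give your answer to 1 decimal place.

593.7 ms

Excluded: 1805, 2069
Retained (n=9): Σ = 5343
Mean = 5343/9 = 593.6667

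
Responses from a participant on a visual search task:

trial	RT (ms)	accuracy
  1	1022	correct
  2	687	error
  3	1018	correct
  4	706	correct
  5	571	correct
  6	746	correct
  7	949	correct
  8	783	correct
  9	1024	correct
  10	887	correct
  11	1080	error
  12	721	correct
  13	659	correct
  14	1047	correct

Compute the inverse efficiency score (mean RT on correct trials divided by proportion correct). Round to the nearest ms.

Correct trials (n=12): 1022, 1018, 706, 571, 746, 949, 783, 1024, 887, 721, 659, 1047
Mean correct RT = 10133/12 = 844.4167 ms
Proportion correct = 12/14
IES = 844.4167 / (12/14) = 985.153 ms

985 ms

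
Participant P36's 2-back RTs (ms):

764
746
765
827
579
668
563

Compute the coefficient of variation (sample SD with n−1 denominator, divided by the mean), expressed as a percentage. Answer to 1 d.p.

14.4%

n = 7, Σ = 4912, M = 701.7143
Σ(x−M)² = 60979.429; s = √(60979.429/6) = 100.8129
CV = 100.8129 / 701.7143 = 0.14367 = 14.367%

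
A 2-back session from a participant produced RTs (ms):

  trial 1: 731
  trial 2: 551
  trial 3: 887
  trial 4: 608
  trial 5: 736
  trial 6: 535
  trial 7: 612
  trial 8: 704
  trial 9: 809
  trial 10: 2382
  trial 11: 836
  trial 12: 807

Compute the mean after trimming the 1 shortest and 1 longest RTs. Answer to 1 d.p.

728.1 ms

Sorted: 535, 551, 608, 612, 704, 731, 736, 807, 809, 836, 887, 2382
Drop lowest 1 (535) and highest 1 (2382)
Remaining (n=10): Σ = 7281, mean = 7281/10 = 728.100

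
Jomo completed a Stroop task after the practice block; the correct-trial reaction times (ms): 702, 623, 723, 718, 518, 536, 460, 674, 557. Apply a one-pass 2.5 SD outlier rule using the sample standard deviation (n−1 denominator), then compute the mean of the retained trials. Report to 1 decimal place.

612.3 ms

n = 9, ΣRT = 5511, M = 612.333
Σ(x−M)² = 76362.00; s = √(76362.00/8) = 97.700
Cutoffs: 612.333 ± 2.5·97.700 → [368.1, 856.6]
No RTs fall outside the cutoffs; all 9 retained. Mean = 5511/9 = 612.333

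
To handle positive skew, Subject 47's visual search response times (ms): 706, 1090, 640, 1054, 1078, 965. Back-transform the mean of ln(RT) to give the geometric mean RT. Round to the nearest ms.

ln(RT): 6.5596, 6.9939, 6.4615, 6.9603, 6.9829, 6.8721
Mean ln(RT) = 40.8304/6 = 6.80506
Geometric mean = exp(6.80506) = 902.40 ms

902 ms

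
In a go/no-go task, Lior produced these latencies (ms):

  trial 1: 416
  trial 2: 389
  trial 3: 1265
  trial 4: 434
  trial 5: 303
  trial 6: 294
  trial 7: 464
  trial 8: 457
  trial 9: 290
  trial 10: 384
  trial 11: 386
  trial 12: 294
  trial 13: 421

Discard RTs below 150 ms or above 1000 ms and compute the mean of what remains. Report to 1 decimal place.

Excluded: 1265
Retained (n=12): Σ = 4532
Mean = 4532/12 = 377.6667

377.7 ms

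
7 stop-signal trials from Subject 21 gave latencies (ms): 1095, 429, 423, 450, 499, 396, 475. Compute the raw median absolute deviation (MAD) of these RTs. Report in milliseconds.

Sorted: 396, 423, 429, 450, 475, 499, 1095 → median = 450
|x − 450|: 645, 21, 27, 0, 49, 54, 25
Sorted deviations: 0, 21, 25, 27, 49, 54, 645 → MAD = 27

27 ms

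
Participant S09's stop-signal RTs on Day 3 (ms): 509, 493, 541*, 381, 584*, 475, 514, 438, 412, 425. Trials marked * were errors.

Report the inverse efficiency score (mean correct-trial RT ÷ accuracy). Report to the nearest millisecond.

Correct trials (n=8): 509, 493, 381, 475, 514, 438, 412, 425
Mean correct RT = 3647/8 = 455.8750 ms
Proportion correct = 8/10
IES = 455.8750 / (8/10) = 569.844 ms

570 ms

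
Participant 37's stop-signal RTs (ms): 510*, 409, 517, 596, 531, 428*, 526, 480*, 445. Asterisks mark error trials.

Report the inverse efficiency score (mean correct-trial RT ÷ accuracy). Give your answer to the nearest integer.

Correct trials (n=6): 409, 517, 596, 531, 526, 445
Mean correct RT = 3024/6 = 504.0000 ms
Proportion correct = 6/9
IES = 504.0000 / (6/9) = 756.000 ms

756 ms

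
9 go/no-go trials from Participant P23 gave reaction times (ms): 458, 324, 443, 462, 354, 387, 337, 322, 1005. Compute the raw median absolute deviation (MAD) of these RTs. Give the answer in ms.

63 ms

Sorted: 322, 324, 337, 354, 387, 443, 458, 462, 1005 → median = 387
|x − 387|: 71, 63, 56, 75, 33, 0, 50, 65, 618
Sorted deviations: 0, 33, 50, 56, 63, 65, 71, 75, 618 → MAD = 63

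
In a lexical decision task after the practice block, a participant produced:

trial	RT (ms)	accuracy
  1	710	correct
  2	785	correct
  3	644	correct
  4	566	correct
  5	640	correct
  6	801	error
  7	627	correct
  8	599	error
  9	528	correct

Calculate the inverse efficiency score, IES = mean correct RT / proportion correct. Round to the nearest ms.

827 ms

Correct trials (n=7): 710, 785, 644, 566, 640, 627, 528
Mean correct RT = 4500/7 = 642.8571 ms
Proportion correct = 7/9
IES = 642.8571 / (7/9) = 826.531 ms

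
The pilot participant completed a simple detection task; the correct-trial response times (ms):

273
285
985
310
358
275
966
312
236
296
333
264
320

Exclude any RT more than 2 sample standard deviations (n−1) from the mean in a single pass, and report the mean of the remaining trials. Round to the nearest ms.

297 ms

n = 13, ΣRT = 5213, M = 401.000
Σ(x−M)² = 792252.00; s = √(792252.00/12) = 256.946
Cutoffs: 401.000 ± 2·256.946 → [-112.9, 914.9]
Outside: 966, 985 → excluded.
Retained (n=11): Σ = 3262, mean = 3262/11 = 296.545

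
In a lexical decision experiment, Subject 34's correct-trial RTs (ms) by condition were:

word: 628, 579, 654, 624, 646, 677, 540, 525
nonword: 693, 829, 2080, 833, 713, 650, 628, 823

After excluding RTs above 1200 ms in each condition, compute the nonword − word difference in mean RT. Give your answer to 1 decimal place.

nonword: exclude 2080
M(word) = 4873/8 = 609.125
M(nonword) = 5169/7 = 738.429
Difference = 738.429 − 609.125 = 129.304 ms

129.3 ms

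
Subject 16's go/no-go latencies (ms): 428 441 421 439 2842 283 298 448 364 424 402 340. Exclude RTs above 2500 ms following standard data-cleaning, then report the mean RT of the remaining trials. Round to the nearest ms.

390 ms

Excluded: 2842
Retained (n=11): Σ = 4288
Mean = 4288/11 = 389.8182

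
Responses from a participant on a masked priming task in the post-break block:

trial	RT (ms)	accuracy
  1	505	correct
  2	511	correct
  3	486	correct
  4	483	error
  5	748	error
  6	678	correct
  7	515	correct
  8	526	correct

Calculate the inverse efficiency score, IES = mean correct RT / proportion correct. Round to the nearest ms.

716 ms

Correct trials (n=6): 505, 511, 486, 678, 515, 526
Mean correct RT = 3221/6 = 536.8333 ms
Proportion correct = 6/8
IES = 536.8333 / (6/8) = 715.778 ms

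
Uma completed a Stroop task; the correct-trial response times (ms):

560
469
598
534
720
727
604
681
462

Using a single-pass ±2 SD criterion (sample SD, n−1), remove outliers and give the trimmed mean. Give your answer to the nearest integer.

n = 9, ΣRT = 5355, M = 595.000
Σ(x−M)² = 79046.00; s = √(79046.00/8) = 99.402
Cutoffs: 595.000 ± 2·99.402 → [396.2, 793.8]
No RTs fall outside the cutoffs; all 9 retained. Mean = 5355/9 = 595.000

595 ms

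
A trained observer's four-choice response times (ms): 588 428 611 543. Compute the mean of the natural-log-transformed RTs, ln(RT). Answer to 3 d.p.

ln(RT): 6.3767, 6.0591, 6.4151, 6.2971
Σ ln(RT) = 25.1481
Mean = 25.1481/4 = 6.28701

6.287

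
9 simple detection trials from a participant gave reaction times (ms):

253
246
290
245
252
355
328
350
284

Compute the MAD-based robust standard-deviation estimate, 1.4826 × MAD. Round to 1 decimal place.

56.3 ms

Sorted: 245, 246, 252, 253, 284, 290, 328, 350, 355 → median = 284
|x − 284| sorted: 0, 6, 31, 32, 38, 39, 44, 66, 71 → MAD = 38
Robust SD ≈ 1.4826 × 38 = 56.339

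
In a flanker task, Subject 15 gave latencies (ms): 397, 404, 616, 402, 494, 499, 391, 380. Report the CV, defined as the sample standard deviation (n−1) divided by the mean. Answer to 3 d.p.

0.184

n = 8, Σ = 3583, M = 447.8750
Σ(x−M)² = 47466.875; s = √(47466.875/7) = 82.3467
CV = 82.3467 / 447.8750 = 0.18386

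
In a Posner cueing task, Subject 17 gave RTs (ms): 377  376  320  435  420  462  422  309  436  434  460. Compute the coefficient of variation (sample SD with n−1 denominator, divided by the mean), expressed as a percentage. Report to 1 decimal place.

13.0%

n = 11, Σ = 4451, M = 404.6364
Σ(x−M)² = 27554.545; s = √(27554.545/10) = 52.4924
CV = 52.4924 / 404.6364 = 0.12973 = 12.973%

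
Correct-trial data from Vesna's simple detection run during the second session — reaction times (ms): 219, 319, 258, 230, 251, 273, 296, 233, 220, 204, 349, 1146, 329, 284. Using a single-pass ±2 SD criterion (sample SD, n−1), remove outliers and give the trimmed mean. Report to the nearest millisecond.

267 ms

n = 14, ΣRT = 4611, M = 329.357
Σ(x−M)² = 743985.21; s = √(743985.21/13) = 239.227
Cutoffs: 329.357 ± 2·239.227 → [-149.1, 807.8]
Outside: 1146 → excluded.
Retained (n=13): Σ = 3465, mean = 3465/13 = 266.538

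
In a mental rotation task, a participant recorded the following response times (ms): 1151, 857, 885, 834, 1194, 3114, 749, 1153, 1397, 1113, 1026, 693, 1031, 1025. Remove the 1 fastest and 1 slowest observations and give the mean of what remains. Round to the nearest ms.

1035 ms

Sorted: 693, 749, 834, 857, 885, 1025, 1026, 1031, 1113, 1151, 1153, 1194, 1397, 3114
Drop lowest 1 (693) and highest 1 (3114)
Remaining (n=12): Σ = 12415, mean = 12415/12 = 1034.583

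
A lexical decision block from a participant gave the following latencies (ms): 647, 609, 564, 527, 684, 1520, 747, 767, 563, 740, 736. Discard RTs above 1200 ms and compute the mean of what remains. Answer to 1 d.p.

658.4 ms

Excluded: 1520
Retained (n=10): Σ = 6584
Mean = 6584/10 = 658.4000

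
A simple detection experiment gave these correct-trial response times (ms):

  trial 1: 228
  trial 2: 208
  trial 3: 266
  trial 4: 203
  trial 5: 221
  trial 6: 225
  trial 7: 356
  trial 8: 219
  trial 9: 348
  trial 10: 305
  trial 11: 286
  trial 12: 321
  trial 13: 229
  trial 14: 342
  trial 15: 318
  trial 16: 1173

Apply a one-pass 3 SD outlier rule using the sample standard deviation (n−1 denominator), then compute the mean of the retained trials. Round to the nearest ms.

272 ms

n = 16, ΣRT = 5248, M = 328.000
Σ(x−M)² = 805456.00; s = √(805456.00/15) = 231.726
Cutoffs: 328.000 ± 3·231.726 → [-367.2, 1023.2]
Outside: 1173 → excluded.
Retained (n=15): Σ = 4075, mean = 4075/15 = 271.667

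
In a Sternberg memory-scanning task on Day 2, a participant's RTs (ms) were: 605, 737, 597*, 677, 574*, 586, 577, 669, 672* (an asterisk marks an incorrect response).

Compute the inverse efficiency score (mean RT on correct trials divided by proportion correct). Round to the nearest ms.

963 ms

Correct trials (n=6): 605, 737, 677, 586, 577, 669
Mean correct RT = 3851/6 = 641.8333 ms
Proportion correct = 6/9
IES = 641.8333 / (6/9) = 962.750 ms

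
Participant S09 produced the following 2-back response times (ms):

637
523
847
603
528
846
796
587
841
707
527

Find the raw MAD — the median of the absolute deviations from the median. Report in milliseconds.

Sorted: 523, 527, 528, 587, 603, 637, 707, 796, 841, 846, 847 → median = 637
|x − 637|: 0, 114, 210, 34, 109, 209, 159, 50, 204, 70, 110
Sorted deviations: 0, 34, 50, 70, 109, 110, 114, 159, 204, 209, 210 → MAD = 110

110 ms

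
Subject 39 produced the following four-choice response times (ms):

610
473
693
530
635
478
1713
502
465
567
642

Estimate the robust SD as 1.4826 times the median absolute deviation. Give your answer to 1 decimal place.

Sorted: 465, 473, 478, 502, 530, 567, 610, 635, 642, 693, 1713 → median = 567
|x − 567| sorted: 0, 37, 43, 65, 68, 75, 89, 94, 102, 126, 1146 → MAD = 75
Robust SD ≈ 1.4826 × 75 = 111.195

111.2 ms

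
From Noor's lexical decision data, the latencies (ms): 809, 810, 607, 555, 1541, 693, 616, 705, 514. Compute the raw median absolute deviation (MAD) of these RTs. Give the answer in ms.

Sorted: 514, 555, 607, 616, 693, 705, 809, 810, 1541 → median = 693
|x − 693|: 116, 117, 86, 138, 848, 0, 77, 12, 179
Sorted deviations: 0, 12, 77, 86, 116, 117, 138, 179, 848 → MAD = 116

116 ms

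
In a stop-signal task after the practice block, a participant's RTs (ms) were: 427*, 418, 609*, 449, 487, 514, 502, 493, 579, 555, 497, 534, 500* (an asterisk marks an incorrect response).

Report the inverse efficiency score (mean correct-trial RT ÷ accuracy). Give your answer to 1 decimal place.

653.6 ms

Correct trials (n=10): 418, 449, 487, 514, 502, 493, 579, 555, 497, 534
Mean correct RT = 5028/10 = 502.8000 ms
Proportion correct = 10/13
IES = 502.8000 / (10/13) = 653.640 ms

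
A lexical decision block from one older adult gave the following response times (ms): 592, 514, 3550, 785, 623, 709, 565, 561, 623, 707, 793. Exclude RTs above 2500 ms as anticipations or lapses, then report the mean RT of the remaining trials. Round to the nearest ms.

Excluded: 3550
Retained (n=10): Σ = 6472
Mean = 6472/10 = 647.2000

647 ms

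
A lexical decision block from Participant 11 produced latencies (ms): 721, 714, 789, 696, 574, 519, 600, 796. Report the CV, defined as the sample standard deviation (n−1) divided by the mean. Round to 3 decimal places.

n = 8, Σ = 5409, M = 676.1250
Σ(x−M)² = 71866.875; s = √(71866.875/7) = 101.3247
CV = 101.3247 / 676.1250 = 0.14986

0.150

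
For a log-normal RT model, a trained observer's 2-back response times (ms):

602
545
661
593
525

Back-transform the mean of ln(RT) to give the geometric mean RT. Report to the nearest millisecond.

ln(RT): 6.4003, 6.3008, 6.4938, 6.3852, 6.2634
Mean ln(RT) = 31.8434/5 = 6.36868
Geometric mean = exp(6.36868) = 583.29 ms

583 ms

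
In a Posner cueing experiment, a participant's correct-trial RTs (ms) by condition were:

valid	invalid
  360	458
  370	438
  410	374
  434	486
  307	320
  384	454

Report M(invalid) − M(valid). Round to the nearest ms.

44 ms

M(valid) = 2265/6 = 377.500
M(invalid) = 2530/6 = 421.667
Difference = 421.667 − 377.500 = 44.167 ms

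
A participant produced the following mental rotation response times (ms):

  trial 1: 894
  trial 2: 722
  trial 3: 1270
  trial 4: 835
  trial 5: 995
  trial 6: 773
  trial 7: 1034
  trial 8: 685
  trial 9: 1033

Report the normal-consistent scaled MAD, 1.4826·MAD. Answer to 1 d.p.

Sorted: 685, 722, 773, 835, 894, 995, 1033, 1034, 1270 → median = 894
|x − 894| sorted: 0, 59, 101, 121, 139, 140, 172, 209, 376 → MAD = 139
Robust SD ≈ 1.4826 × 139 = 206.081

206.1 ms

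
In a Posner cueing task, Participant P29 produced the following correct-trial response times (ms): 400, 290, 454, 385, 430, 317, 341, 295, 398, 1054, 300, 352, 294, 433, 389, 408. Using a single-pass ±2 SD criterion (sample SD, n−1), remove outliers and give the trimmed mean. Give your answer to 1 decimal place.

365.7 ms

n = 16, ΣRT = 6540, M = 408.750
Σ(x−M)² = 488845.00; s = √(488845.00/15) = 180.526
Cutoffs: 408.750 ± 2·180.526 → [47.7, 769.8]
Outside: 1054 → excluded.
Retained (n=15): Σ = 5486, mean = 5486/15 = 365.733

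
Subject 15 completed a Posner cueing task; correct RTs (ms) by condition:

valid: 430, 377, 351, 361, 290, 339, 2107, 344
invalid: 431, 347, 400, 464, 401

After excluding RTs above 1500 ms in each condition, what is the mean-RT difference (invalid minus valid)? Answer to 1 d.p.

52.6 ms

valid: exclude 2107
M(valid) = 2492/7 = 356.000
M(invalid) = 2043/5 = 408.600
Difference = 408.600 − 356.000 = 52.600 ms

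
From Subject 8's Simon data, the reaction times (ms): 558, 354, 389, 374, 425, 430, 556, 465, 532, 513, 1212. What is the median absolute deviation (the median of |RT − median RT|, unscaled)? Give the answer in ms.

Sorted: 354, 374, 389, 425, 430, 465, 513, 532, 556, 558, 1212 → median = 465
|x − 465|: 93, 111, 76, 91, 40, 35, 91, 0, 67, 48, 747
Sorted deviations: 0, 35, 40, 48, 67, 76, 91, 91, 93, 111, 747 → MAD = 76

76 ms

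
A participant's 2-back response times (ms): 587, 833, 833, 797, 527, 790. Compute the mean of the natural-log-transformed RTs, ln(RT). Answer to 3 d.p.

ln(RT): 6.3750, 6.7250, 6.7250, 6.6809, 6.2672, 6.6720
Σ ln(RT) = 39.4452
Mean = 39.4452/6 = 6.57420

6.574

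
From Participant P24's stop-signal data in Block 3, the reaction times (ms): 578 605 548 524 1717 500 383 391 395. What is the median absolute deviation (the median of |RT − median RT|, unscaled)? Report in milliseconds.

Sorted: 383, 391, 395, 500, 524, 548, 578, 605, 1717 → median = 524
|x − 524|: 54, 81, 24, 0, 1193, 24, 141, 133, 129
Sorted deviations: 0, 24, 24, 54, 81, 129, 133, 141, 1193 → MAD = 81

81 ms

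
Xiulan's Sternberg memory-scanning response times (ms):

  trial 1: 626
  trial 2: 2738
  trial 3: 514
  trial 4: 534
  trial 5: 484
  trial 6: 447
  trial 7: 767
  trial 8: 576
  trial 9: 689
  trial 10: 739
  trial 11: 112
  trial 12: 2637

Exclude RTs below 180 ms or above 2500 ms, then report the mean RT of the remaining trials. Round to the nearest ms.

Excluded: 112, 2637, 2738
Retained (n=9): Σ = 5376
Mean = 5376/9 = 597.3333

597 ms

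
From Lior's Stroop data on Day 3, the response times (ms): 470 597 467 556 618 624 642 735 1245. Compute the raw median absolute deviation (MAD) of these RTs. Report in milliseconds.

Sorted: 467, 470, 556, 597, 618, 624, 642, 735, 1245 → median = 618
|x − 618|: 148, 21, 151, 62, 0, 6, 24, 117, 627
Sorted deviations: 0, 6, 21, 24, 62, 117, 148, 151, 627 → MAD = 62

62 ms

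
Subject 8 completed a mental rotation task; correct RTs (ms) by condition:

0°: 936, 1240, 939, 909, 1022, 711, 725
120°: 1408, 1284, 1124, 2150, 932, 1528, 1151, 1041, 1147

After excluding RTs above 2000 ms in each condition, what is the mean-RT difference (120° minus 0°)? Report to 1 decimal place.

275.9 ms

120°: exclude 2150
M(0°) = 6482/7 = 926.000
M(120°) = 9615/8 = 1201.875
Difference = 1201.875 − 926.000 = 275.875 ms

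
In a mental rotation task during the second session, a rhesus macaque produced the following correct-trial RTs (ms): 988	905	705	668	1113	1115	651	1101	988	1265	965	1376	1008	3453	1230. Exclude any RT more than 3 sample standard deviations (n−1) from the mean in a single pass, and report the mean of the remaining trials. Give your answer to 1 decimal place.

n = 15, ΣRT = 17531, M = 1168.733
Σ(x−M)² = 6220492.93; s = √(6220492.93/14) = 666.574
Cutoffs: 1168.733 ± 3·666.574 → [-831.0, 3168.5]
Outside: 3453 → excluded.
Retained (n=14): Σ = 14078, mean = 14078/14 = 1005.571

1005.6 ms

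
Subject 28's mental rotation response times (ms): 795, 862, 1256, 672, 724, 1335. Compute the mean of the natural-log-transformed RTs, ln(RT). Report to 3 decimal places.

ln(RT): 6.6783, 6.7593, 7.1357, 6.5103, 6.5848, 7.1967
Σ ln(RT) = 40.8650
Mean = 40.8650/6 = 6.81084

6.811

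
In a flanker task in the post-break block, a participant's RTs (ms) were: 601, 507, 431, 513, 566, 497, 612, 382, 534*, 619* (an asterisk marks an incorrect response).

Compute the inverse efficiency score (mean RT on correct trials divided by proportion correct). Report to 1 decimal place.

642.0 ms

Correct trials (n=8): 601, 507, 431, 513, 566, 497, 612, 382
Mean correct RT = 4109/8 = 513.6250 ms
Proportion correct = 8/10
IES = 513.6250 / (8/10) = 642.031 ms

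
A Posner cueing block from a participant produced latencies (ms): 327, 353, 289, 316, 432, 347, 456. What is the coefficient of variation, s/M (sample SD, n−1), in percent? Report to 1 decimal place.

n = 7, Σ = 2520, M = 360.0000
Σ(x−M)² = 22684.000; s = √(22684.000/6) = 61.4871
CV = 61.4871 / 360.0000 = 0.17080 = 17.080%

17.1%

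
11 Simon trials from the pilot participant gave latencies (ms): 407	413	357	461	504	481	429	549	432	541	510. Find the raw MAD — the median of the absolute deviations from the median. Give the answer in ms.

48 ms

Sorted: 357, 407, 413, 429, 432, 461, 481, 504, 510, 541, 549 → median = 461
|x − 461|: 54, 48, 104, 0, 43, 20, 32, 88, 29, 80, 49
Sorted deviations: 0, 20, 29, 32, 43, 48, 49, 54, 80, 88, 104 → MAD = 48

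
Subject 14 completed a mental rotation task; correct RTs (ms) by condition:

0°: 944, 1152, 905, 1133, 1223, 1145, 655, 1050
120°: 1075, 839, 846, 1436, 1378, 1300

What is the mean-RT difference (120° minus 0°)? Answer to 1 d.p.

M(0°) = 8207/8 = 1025.875
M(120°) = 6874/6 = 1145.667
Difference = 1145.667 − 1025.875 = 119.792 ms

119.8 ms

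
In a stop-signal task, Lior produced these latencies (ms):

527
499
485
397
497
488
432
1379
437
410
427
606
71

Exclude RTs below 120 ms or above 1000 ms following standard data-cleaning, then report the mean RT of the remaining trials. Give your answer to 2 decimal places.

473.18 ms

Excluded: 71, 1379
Retained (n=11): Σ = 5205
Mean = 5205/11 = 473.1818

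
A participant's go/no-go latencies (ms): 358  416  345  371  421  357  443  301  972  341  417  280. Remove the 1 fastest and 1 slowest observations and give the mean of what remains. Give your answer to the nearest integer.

Sorted: 280, 301, 341, 345, 357, 358, 371, 416, 417, 421, 443, 972
Drop lowest 1 (280) and highest 1 (972)
Remaining (n=10): Σ = 3770, mean = 3770/10 = 377.000

377 ms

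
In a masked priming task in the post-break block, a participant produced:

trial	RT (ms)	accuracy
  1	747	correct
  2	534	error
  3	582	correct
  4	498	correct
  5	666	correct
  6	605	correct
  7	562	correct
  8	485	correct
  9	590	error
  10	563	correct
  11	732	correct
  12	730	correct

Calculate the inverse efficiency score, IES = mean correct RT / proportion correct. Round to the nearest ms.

740 ms

Correct trials (n=10): 747, 582, 498, 666, 605, 562, 485, 563, 732, 730
Mean correct RT = 6170/10 = 617.0000 ms
Proportion correct = 10/12
IES = 617.0000 / (10/12) = 740.400 ms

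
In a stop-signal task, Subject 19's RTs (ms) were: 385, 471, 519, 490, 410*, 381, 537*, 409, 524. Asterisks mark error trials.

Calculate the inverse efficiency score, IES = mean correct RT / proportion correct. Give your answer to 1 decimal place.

Correct trials (n=7): 385, 471, 519, 490, 381, 409, 524
Mean correct RT = 3179/7 = 454.1429 ms
Proportion correct = 7/9
IES = 454.1429 / (7/9) = 583.898 ms

583.9 ms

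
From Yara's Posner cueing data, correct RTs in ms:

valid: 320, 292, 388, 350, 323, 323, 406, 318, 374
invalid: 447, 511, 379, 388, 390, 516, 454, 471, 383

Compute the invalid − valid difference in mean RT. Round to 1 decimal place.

93.9 ms

M(valid) = 3094/9 = 343.778
M(invalid) = 3939/9 = 437.667
Difference = 437.667 − 343.778 = 93.889 ms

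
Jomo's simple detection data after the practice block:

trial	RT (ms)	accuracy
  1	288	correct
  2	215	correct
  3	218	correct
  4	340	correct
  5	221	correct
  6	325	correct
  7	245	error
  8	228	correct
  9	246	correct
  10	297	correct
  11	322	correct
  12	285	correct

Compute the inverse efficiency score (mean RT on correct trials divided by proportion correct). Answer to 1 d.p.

Correct trials (n=11): 288, 215, 218, 340, 221, 325, 228, 246, 297, 322, 285
Mean correct RT = 2985/11 = 271.3636 ms
Proportion correct = 11/12
IES = 271.3636 / (11/12) = 296.033 ms

296.0 ms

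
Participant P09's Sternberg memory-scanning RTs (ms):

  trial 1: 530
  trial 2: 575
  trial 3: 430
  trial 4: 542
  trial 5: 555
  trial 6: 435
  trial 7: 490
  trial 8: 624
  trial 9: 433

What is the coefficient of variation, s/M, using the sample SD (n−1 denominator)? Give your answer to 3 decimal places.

0.136

n = 9, Σ = 4614, M = 512.6667
Σ(x−M)² = 38960.000; s = √(38960.000/8) = 69.7854
CV = 69.7854 / 512.6667 = 0.13612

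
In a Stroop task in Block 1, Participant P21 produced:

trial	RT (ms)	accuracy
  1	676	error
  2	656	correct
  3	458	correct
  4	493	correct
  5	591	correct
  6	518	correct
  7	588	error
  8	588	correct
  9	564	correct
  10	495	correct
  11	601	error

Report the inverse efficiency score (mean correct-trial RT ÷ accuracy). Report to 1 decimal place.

Correct trials (n=8): 656, 458, 493, 591, 518, 588, 564, 495
Mean correct RT = 4363/8 = 545.3750 ms
Proportion correct = 8/11
IES = 545.3750 / (8/11) = 749.891 ms

749.9 ms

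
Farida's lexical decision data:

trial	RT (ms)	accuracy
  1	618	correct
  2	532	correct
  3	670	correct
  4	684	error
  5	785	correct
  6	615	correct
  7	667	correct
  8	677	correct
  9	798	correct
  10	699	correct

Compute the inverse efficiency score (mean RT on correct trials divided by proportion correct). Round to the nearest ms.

Correct trials (n=9): 618, 532, 670, 785, 615, 667, 677, 798, 699
Mean correct RT = 6061/9 = 673.4444 ms
Proportion correct = 9/10
IES = 673.4444 / (9/10) = 748.272 ms

748 ms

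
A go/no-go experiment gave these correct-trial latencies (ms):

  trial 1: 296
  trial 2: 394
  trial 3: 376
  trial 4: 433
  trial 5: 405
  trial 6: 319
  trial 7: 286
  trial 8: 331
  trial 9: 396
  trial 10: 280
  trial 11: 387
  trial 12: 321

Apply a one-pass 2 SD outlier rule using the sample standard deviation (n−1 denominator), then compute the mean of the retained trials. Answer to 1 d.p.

352.0 ms

n = 12, ΣRT = 4224, M = 352.000
Σ(x−M)² = 30038.00; s = √(30038.00/11) = 52.256
Cutoffs: 352.000 ± 2·52.256 → [247.5, 456.5]
No RTs fall outside the cutoffs; all 12 retained. Mean = 4224/12 = 352.000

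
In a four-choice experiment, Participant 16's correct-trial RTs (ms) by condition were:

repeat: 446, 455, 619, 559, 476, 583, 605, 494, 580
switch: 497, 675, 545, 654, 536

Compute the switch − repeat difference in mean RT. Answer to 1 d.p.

46.2 ms

M(repeat) = 4817/9 = 535.222
M(switch) = 2907/5 = 581.400
Difference = 581.400 − 535.222 = 46.178 ms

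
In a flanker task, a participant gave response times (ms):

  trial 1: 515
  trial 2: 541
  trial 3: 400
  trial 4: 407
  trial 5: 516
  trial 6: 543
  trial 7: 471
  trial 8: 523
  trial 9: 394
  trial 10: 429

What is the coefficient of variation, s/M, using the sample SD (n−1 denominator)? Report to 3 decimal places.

n = 10, Σ = 4739, M = 473.9000
Σ(x−M)² = 33494.900; s = √(33494.900/9) = 61.0054
CV = 61.0054 / 473.9000 = 0.12873

0.129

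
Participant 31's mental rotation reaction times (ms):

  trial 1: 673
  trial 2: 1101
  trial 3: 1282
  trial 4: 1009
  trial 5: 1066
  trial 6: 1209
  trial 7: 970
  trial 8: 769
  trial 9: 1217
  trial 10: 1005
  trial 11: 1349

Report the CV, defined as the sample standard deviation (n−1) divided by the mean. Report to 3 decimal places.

0.196

n = 11, Σ = 11650, M = 1059.0909
Σ(x−M)² = 429538.909; s = √(429538.909/10) = 207.2532
CV = 207.2532 / 1059.0909 = 0.19569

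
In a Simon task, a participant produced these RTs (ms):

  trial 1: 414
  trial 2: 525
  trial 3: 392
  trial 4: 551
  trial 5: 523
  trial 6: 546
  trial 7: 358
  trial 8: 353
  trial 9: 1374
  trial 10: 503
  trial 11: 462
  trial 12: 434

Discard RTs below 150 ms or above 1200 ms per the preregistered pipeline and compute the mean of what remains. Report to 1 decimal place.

460.1 ms

Excluded: 1374
Retained (n=11): Σ = 5061
Mean = 5061/11 = 460.0909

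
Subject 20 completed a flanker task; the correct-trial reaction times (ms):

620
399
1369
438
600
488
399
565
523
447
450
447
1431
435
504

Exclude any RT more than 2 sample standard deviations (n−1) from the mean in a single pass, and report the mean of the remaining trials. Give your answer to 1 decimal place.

485.8 ms

n = 15, ΣRT = 9115, M = 607.667
Σ(x−M)² = 1513943.33; s = √(1513943.33/14) = 328.845
Cutoffs: 607.667 ± 2·328.845 → [-50.0, 1265.4]
Outside: 1369, 1431 → excluded.
Retained (n=13): Σ = 6315, mean = 6315/13 = 485.769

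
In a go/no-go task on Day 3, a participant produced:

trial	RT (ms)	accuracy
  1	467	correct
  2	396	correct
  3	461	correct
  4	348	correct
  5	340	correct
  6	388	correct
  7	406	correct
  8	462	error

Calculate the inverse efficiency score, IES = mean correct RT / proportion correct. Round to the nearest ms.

Correct trials (n=7): 467, 396, 461, 348, 340, 388, 406
Mean correct RT = 2806/7 = 400.8571 ms
Proportion correct = 7/8
IES = 400.8571 / (7/8) = 458.122 ms

458 ms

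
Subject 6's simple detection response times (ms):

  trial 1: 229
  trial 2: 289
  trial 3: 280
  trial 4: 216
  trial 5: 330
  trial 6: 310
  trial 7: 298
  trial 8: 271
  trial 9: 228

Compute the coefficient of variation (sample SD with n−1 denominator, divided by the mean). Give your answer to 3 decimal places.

0.147

n = 9, Σ = 2451, M = 272.3333
Σ(x−M)² = 12758.000; s = √(12758.000/8) = 39.9343
CV = 39.9343 / 272.3333 = 0.14664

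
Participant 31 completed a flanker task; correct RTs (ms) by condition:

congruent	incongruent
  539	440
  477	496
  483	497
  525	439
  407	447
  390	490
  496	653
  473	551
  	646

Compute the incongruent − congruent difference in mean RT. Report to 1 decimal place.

43.9 ms

M(congruent) = 3790/8 = 473.750
M(incongruent) = 4659/9 = 517.667
Difference = 517.667 − 473.750 = 43.917 ms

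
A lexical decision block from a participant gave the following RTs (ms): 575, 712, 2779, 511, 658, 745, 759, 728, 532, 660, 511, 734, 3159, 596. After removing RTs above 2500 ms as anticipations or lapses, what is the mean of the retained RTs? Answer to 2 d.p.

Excluded: 2779, 3159
Retained (n=12): Σ = 7721
Mean = 7721/12 = 643.4167

643.42 ms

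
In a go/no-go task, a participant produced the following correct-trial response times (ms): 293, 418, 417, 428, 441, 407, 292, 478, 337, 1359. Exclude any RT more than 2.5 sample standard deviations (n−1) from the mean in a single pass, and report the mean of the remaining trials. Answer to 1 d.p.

n = 10, ΣRT = 4870, M = 487.000
Σ(x−M)² = 880284.00; s = √(880284.00/9) = 312.745
Cutoffs: 487.000 ± 2.5·312.745 → [-294.9, 1268.9]
Outside: 1359 → excluded.
Retained (n=9): Σ = 3511, mean = 3511/9 = 390.111

390.1 ms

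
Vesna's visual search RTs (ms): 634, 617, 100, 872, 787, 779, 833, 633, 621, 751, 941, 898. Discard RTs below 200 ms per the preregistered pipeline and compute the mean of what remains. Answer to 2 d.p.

Excluded: 100
Retained (n=11): Σ = 8366
Mean = 8366/11 = 760.5455

760.55 ms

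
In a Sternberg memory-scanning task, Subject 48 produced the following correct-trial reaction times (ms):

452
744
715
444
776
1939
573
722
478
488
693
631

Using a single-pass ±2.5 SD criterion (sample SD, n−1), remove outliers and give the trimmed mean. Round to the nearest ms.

611 ms

n = 12, ΣRT = 8655, M = 721.250
Σ(x−M)² = 1780330.25; s = √(1780330.25/11) = 402.304
Cutoffs: 721.250 ± 2.5·402.304 → [-284.5, 1727.0]
Outside: 1939 → excluded.
Retained (n=11): Σ = 6716, mean = 6716/11 = 610.545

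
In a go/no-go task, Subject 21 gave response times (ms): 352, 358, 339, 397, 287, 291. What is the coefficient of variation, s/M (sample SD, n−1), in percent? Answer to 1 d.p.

n = 6, Σ = 2024, M = 337.3333
Σ(x−M)² = 8885.333; s = √(8885.333/5) = 42.1553
CV = 42.1553 / 337.3333 = 0.12497 = 12.497%

12.5%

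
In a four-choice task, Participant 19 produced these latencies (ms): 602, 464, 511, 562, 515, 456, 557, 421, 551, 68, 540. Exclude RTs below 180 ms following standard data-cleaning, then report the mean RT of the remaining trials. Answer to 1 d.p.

517.9 ms

Excluded: 68
Retained (n=10): Σ = 5179
Mean = 5179/10 = 517.9000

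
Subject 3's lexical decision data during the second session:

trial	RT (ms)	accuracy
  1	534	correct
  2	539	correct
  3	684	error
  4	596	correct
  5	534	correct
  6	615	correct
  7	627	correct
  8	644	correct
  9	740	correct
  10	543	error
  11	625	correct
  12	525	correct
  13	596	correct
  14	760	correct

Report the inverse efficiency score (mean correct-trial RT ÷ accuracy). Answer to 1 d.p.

Correct trials (n=12): 534, 539, 596, 534, 615, 627, 644, 740, 625, 525, 596, 760
Mean correct RT = 7335/12 = 611.2500 ms
Proportion correct = 12/14
IES = 611.2500 / (12/14) = 713.125 ms

713.1 ms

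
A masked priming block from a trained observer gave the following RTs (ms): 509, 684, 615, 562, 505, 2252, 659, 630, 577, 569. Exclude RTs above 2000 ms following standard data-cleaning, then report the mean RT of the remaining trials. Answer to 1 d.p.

590.0 ms

Excluded: 2252
Retained (n=9): Σ = 5310
Mean = 5310/9 = 590.0000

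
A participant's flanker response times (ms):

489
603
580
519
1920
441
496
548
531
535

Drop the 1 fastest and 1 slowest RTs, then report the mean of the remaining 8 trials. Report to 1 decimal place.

Sorted: 441, 489, 496, 519, 531, 535, 548, 580, 603, 1920
Drop lowest 1 (441) and highest 1 (1920)
Remaining (n=8): Σ = 4301, mean = 4301/8 = 537.625

537.6 ms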